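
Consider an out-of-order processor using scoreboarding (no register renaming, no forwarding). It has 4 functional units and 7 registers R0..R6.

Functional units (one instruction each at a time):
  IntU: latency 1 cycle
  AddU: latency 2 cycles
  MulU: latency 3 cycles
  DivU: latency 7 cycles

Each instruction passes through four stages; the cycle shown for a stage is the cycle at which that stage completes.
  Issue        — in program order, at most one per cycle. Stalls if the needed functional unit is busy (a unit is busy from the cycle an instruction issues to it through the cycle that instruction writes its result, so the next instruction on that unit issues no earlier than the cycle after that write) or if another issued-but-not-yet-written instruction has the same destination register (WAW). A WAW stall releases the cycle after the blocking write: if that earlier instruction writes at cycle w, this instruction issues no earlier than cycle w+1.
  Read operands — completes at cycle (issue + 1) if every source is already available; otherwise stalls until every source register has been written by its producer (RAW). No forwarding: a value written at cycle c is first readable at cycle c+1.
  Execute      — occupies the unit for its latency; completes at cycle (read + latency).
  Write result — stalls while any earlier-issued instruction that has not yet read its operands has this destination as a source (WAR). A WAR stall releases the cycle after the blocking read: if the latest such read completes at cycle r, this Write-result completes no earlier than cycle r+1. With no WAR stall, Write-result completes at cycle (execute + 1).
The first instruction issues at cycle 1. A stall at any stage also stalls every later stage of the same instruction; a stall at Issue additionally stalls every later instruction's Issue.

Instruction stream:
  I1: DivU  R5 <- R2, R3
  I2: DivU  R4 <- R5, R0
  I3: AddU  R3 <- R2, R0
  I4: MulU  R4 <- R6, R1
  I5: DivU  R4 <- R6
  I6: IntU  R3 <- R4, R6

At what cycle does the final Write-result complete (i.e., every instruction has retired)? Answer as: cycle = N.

[1] issue I1 (DivU)
[2] I1 read-ops
[9] I1 finished on DivU
[10] I1→R5
[11] issue I2 (DivU)
[12] I2 read-ops · issue I3 (AddU)
[13] I3 read-ops
[15] I3 finished on AddU
[16] I3→R3
[19] I2 finished on DivU
[20] I2→R4
[21] issue I4 (MulU)
[22] I4 read-ops
[25] I4 finished on MulU
[26] I4→R4
[27] issue I5 (DivU)
[28] I5 read-ops · issue I6 (IntU)
[35] I5 finished on DivU
[36] I5→R4
[37] I6 read-ops
[38] I6 finished on IntU
[39] I6→R3

cycle = 39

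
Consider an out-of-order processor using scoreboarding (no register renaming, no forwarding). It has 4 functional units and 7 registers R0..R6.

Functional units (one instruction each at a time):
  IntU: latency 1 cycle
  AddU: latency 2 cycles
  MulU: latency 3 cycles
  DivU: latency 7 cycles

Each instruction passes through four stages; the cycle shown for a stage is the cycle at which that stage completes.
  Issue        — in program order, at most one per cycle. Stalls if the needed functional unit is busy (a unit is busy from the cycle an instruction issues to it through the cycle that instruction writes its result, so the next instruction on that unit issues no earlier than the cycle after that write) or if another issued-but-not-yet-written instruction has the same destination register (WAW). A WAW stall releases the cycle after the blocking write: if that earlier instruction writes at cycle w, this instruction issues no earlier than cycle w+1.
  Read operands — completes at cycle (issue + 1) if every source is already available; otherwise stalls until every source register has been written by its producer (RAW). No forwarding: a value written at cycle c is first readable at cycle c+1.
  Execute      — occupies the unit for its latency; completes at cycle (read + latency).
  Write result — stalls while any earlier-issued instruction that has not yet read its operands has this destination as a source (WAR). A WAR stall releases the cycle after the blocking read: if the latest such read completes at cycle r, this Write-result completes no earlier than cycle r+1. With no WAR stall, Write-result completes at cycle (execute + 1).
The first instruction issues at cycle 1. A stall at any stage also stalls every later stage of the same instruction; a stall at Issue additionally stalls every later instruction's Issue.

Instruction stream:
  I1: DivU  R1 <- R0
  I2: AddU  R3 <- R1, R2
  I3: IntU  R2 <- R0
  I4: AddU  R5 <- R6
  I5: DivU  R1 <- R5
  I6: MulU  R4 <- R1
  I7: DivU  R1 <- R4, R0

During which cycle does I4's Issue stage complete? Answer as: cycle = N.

I1 -> (1, 2, 9, 10)
I2 -> (2, 11, 13, 14)  // RAW R1: wait I1 write@10
I3 -> (3, 4, 5, 12)  // WAR R2: wait I2 read@11
I4 -> (15, 16, 18, 19)  // struct: AddU busy until I2 writes@14
I5 -> (16, 20, 27, 28)  // RAW R5: wait I4 write@19
I6 -> (17, 29, 32, 33)  // RAW R1: wait I5 write@28
I7 -> (29, 34, 41, 42)  // struct: DivU busy until I5 writes@28, RAW R4: wait I6 write@33

cycle = 15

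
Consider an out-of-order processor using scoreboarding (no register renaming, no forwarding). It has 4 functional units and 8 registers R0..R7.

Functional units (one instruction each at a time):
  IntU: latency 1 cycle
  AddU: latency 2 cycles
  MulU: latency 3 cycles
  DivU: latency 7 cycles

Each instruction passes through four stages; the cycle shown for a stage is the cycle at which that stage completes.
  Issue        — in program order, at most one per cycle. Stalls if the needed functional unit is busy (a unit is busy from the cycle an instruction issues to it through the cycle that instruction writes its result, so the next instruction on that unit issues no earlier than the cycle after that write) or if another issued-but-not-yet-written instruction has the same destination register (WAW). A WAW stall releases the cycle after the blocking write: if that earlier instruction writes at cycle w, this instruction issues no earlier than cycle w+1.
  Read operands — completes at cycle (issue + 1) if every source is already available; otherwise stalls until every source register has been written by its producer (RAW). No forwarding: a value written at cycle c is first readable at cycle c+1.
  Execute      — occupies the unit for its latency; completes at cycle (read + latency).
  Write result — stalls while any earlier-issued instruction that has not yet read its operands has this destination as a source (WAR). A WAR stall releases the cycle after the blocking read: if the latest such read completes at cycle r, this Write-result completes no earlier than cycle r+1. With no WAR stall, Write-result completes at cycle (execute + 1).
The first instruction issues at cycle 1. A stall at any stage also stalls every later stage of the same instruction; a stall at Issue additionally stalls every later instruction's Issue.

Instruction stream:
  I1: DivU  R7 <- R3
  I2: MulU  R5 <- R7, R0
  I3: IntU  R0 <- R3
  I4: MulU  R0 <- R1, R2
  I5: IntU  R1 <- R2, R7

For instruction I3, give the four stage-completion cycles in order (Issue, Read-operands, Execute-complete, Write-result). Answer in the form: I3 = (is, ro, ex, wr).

I3 = (3, 4, 5, 12)

  I1 | 1 | 2 | 9 | 10
  I2 | 2 | 11 | 14 | 15   RAW R7: wait I1 write@10
  I3 | 3 | 4 | 5 | 12   WAR R0: wait I2 read@11
  I4 | 16 | 17 | 20 | 21   struct: MulU busy until I2 writes@15
  I5 | 17 | 18 | 19 | 20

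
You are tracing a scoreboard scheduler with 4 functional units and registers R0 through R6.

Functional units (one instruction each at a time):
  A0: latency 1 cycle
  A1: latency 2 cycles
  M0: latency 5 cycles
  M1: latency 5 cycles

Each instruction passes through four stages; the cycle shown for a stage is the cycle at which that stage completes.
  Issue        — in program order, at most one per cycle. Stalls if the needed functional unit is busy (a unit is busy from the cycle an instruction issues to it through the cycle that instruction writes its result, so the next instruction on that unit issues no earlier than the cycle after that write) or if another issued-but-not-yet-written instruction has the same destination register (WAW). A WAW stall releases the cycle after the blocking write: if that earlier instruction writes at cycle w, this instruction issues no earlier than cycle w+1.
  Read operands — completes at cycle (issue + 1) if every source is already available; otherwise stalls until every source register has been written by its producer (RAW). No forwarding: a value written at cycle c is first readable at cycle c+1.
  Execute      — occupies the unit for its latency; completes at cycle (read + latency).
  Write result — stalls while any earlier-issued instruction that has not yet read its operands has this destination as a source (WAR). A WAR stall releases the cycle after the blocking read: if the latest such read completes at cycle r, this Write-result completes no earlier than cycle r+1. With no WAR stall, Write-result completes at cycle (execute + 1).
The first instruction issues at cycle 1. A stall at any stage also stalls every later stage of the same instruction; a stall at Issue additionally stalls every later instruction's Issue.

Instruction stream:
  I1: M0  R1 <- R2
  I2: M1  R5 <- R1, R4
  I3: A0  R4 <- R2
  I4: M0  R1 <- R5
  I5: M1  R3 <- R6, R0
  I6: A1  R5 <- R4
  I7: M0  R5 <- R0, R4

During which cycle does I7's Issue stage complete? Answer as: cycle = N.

c1: I1 issues→M0
c2: I1 reads; I2 issues→M1
c3: I3 issues→A0
c4: I3 reads
c5: I3 exec-done
c7: I1 exec-done
c8: I1 writes R1
c9: I2 reads; I4 issues→M0
c10: I3 writes R4
c14: I2 exec-done
c15: I2 writes R5
c16: I4 reads; I5 issues→M1
c17: I5 reads; I6 issues→A1
c18: I6 reads
c20: I6 exec-done
c21: I4 exec-done; I6 writes R5
c22: I4 writes R1; I5 exec-done
c23: I5 writes R3; I7 issues→M0
c24: I7 reads
c29: I7 exec-done
c30: I7 writes R5

cycle = 23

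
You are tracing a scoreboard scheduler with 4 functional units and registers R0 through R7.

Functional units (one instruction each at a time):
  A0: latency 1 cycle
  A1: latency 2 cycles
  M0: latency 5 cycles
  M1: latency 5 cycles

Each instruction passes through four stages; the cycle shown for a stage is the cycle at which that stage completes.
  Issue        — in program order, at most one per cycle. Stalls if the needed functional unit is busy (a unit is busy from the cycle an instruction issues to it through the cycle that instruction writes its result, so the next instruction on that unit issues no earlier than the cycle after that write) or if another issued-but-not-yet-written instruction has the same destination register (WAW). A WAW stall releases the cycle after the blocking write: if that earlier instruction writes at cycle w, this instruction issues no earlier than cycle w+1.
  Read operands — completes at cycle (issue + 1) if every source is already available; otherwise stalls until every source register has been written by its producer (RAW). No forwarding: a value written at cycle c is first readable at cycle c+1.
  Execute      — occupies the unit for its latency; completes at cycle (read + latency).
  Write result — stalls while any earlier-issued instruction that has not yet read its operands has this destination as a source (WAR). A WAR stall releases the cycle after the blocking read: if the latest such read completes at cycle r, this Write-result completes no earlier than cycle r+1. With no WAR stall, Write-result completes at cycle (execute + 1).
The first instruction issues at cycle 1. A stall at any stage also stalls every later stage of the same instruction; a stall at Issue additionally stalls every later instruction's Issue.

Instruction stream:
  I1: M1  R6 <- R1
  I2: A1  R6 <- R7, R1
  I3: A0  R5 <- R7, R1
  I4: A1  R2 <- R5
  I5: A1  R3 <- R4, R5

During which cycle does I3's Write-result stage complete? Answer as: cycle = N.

I1 -> (1, 2, 7, 8)
I2 -> (9, 10, 12, 13)  // WAW R6: wait I1 write@8
I3 -> (10, 11, 12, 13)
I4 -> (14, 15, 17, 18)  // struct: A1 busy until I2 writes@13
I5 -> (19, 20, 22, 23)  // struct: A1 busy until I4 writes@18

cycle = 13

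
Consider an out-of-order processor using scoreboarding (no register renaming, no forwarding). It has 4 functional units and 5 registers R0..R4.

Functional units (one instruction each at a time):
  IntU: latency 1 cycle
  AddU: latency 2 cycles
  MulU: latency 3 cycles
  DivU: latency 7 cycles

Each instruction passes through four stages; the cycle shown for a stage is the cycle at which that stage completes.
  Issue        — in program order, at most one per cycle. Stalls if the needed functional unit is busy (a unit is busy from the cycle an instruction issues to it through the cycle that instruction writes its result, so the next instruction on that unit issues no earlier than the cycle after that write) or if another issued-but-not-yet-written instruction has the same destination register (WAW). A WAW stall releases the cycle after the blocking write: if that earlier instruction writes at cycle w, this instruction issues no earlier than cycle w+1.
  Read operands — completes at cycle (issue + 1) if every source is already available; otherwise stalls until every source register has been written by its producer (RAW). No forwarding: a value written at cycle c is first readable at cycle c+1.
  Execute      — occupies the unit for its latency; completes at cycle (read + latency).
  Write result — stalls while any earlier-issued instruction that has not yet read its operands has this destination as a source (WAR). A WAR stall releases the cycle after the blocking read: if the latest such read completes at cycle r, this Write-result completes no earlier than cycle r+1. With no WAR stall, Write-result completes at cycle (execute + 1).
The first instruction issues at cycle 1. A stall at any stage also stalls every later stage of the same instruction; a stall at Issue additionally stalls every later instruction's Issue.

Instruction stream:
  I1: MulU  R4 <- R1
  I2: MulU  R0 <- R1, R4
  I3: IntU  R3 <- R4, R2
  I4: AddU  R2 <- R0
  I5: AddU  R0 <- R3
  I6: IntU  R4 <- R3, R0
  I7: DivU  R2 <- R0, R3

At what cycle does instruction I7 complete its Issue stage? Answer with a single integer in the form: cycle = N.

I1 -> (1, 2, 5, 6)
I2 -> (7, 8, 11, 12)  // struct: MulU busy until I1 writes@6
I3 -> (8, 9, 10, 11)
I4 -> (9, 13, 15, 16)  // RAW R0: wait I2 write@12
I5 -> (17, 18, 20, 21)  // struct: AddU busy until I4 writes@16
I6 -> (18, 22, 23, 24)  // RAW R0: wait I5 write@21
I7 -> (19, 22, 29, 30)  // RAW R0: wait I5 write@21

cycle = 19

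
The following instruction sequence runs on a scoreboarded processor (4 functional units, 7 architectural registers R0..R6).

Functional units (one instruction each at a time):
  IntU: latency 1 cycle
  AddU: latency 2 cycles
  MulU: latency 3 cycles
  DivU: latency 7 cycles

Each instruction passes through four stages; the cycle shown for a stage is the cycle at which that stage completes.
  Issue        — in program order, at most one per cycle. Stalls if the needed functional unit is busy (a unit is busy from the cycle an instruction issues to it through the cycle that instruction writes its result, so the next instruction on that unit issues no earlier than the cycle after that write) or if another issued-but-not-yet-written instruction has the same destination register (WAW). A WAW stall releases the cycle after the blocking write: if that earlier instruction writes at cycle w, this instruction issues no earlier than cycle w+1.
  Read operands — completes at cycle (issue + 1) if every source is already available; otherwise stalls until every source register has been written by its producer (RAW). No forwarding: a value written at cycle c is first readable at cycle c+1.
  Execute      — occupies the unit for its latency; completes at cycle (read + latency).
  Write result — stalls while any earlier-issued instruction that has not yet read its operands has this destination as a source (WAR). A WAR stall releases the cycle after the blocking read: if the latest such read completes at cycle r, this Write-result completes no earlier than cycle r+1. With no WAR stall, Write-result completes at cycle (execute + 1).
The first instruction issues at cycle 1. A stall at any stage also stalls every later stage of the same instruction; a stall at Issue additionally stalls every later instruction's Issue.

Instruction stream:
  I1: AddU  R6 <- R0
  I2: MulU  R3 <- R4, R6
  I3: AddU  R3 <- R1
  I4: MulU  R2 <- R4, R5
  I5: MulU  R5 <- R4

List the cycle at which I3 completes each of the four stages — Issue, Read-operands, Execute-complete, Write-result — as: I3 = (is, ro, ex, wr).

I3 = (11, 12, 14, 15)

I1: IS=1 RO=2 EX=4 WR=5
I2: IS=2 RO=6 EX=9 WR=10  [RAW R6: wait I1 write@5]
I3: IS=11 RO=12 EX=14 WR=15  [WAW R3: wait I2 write@10]
I4: IS=12 RO=13 EX=16 WR=17
I5: IS=18 RO=19 EX=22 WR=23  [struct: MulU busy until I4 writes@17]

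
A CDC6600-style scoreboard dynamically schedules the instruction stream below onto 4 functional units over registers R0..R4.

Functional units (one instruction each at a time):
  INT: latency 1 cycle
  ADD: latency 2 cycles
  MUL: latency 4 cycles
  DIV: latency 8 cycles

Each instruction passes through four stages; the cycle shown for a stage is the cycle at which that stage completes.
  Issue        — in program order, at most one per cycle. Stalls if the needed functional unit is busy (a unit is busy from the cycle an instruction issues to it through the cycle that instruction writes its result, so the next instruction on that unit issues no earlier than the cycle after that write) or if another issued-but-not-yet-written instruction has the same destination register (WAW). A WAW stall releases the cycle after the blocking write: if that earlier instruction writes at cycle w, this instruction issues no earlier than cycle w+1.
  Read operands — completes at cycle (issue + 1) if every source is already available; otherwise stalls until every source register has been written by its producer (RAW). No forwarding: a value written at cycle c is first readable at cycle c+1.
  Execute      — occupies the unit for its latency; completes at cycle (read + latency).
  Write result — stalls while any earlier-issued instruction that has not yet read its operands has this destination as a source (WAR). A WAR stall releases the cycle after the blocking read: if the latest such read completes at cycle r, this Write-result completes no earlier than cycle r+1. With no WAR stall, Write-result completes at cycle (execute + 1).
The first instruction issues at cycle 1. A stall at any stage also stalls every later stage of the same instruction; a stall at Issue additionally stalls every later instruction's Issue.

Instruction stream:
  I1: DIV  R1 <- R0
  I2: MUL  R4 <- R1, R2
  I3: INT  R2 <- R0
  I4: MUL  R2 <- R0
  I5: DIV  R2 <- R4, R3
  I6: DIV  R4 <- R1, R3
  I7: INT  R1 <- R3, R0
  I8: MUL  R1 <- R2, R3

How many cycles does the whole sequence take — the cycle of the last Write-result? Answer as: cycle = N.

[1] I1 dispatched to DIV
[2] I1 operands ready | I2 dispatched to MUL
[3] I3 dispatched to INT
[4] I3 operands ready
[5] I3 complete
[10] I1 complete
[11] R1←I1
[12] I2 operands ready
[13] R2←I3
[16] I2 complete
[17] R4←I2
[18] I4 dispatched to MUL
[19] I4 operands ready
[23] I4 complete
[24] R2←I4
[25] I5 dispatched to DIV
[26] I5 operands ready
[34] I5 complete
[35] R2←I5
[36] I6 dispatched to DIV
[37] I6 operands ready | I7 dispatched to INT
[38] I7 operands ready
[39] I7 complete
[40] R1←I7
[41] I8 dispatched to MUL
[42] I8 operands ready
[45] I6 complete
[46] R4←I6 | I8 complete
[47] R1←I8

cycle = 47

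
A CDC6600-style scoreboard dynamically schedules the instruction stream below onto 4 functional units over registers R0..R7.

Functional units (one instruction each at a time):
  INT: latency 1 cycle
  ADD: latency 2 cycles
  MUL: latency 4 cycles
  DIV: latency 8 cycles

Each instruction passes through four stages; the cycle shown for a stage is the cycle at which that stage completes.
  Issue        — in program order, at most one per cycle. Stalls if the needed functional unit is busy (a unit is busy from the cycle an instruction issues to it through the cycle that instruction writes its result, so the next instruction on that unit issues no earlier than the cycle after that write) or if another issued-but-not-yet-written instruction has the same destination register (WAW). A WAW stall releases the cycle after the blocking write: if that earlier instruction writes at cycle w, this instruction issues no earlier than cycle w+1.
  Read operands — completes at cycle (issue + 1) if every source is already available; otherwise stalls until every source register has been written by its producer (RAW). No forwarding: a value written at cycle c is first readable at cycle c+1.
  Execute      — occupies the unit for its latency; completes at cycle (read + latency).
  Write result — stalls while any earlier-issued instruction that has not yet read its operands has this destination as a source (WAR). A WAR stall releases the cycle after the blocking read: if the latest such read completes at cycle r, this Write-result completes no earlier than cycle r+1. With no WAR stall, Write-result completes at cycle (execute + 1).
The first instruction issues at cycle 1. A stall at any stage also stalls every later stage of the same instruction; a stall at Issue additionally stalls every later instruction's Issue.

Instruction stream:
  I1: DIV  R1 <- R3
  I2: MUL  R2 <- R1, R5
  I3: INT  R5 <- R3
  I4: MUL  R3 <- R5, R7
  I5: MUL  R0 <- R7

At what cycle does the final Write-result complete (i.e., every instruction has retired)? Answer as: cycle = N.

cycle = 31

cycle 1: I1→DIV
cycle 2: I1 RO | I2→MUL
cycle 3: I3→INT
cycle 4: I3 RO
cycle 5: I3 EX
cycle 10: I1 EX
cycle 11: I1 WR R1
cycle 12: I2 RO
cycle 13: I3 WR R5
cycle 16: I2 EX
cycle 17: I2 WR R2
cycle 18: I4→MUL
cycle 19: I4 RO
cycle 23: I4 EX
cycle 24: I4 WR R3
cycle 25: I5→MUL
cycle 26: I5 RO
cycle 30: I5 EX
cycle 31: I5 WR R0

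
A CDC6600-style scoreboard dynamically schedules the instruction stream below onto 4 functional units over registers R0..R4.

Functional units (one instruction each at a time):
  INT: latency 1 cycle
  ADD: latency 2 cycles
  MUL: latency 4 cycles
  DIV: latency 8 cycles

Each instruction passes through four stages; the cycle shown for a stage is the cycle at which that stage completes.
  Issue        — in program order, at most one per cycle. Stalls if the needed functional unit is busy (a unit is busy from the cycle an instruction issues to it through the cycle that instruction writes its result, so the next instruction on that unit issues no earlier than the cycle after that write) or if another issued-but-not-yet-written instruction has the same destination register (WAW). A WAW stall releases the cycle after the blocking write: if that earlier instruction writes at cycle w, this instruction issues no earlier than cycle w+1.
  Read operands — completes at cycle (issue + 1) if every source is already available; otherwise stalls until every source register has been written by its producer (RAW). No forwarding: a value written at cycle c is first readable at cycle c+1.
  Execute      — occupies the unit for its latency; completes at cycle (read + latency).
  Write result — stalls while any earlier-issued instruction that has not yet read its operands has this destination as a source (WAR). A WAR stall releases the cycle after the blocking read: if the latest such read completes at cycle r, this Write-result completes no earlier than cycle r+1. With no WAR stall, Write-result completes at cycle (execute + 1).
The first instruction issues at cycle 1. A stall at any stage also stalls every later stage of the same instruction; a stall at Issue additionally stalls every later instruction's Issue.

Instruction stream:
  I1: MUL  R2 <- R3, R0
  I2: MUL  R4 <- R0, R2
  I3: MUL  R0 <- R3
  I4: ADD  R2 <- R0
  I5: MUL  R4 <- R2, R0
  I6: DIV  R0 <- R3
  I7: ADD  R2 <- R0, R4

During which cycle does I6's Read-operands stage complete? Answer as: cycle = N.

I1: IS=1 RO=2 EX=6 WR=7
I2: IS=8 RO=9 EX=13 WR=14  [struct: MUL busy until I1 writes@7]
I3: IS=15 RO=16 EX=20 WR=21  [struct: MUL busy until I2 writes@14]
I4: IS=16 RO=22 EX=24 WR=25  [RAW R0: wait I3 write@21]
I5: IS=22 RO=26 EX=30 WR=31  [struct: MUL busy until I3 writes@21; RAW R2: wait I4 write@25]
I6: IS=23 RO=24 EX=32 WR=33
I7: IS=26 RO=34 EX=36 WR=37  [struct: ADD busy until I4 writes@25; RAW R0: wait I6 write@33]

cycle = 24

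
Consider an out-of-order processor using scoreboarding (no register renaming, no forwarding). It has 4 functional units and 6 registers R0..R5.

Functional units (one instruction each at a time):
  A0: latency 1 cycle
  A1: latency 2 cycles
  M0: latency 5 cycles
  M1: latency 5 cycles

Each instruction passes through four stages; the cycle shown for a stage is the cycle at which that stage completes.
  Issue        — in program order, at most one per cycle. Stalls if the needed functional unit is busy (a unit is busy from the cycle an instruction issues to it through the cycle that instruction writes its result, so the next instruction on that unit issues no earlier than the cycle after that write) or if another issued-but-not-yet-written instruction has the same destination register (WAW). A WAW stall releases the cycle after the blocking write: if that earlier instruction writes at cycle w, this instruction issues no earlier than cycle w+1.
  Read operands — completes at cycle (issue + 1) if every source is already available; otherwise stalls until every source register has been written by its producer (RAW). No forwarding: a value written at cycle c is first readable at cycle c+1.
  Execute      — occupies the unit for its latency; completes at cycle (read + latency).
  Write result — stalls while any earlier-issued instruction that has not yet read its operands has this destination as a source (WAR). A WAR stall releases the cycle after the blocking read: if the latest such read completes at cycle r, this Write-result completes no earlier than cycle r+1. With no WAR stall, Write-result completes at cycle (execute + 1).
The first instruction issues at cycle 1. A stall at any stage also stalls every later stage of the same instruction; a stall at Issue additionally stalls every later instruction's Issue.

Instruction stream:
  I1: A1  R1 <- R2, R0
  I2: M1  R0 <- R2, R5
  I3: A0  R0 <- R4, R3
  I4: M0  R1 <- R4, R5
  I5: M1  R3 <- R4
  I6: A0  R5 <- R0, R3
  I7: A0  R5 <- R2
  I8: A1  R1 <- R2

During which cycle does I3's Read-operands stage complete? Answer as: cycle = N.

cycle = 11

  I1 | 1 | 2 | 4 | 5
  I2 | 2 | 3 | 8 | 9
  I3 | 10 | 11 | 12 | 13   WAW R0: wait I2 write@9
  I4 | 11 | 12 | 17 | 18
  I5 | 12 | 13 | 18 | 19
  I6 | 14 | 20 | 21 | 22   struct: A0 busy until I3 writes@13 · RAW R3: wait I5 write@19
  I7 | 23 | 24 | 25 | 26   struct: A0 busy until I6 writes@22
  I8 | 24 | 25 | 27 | 28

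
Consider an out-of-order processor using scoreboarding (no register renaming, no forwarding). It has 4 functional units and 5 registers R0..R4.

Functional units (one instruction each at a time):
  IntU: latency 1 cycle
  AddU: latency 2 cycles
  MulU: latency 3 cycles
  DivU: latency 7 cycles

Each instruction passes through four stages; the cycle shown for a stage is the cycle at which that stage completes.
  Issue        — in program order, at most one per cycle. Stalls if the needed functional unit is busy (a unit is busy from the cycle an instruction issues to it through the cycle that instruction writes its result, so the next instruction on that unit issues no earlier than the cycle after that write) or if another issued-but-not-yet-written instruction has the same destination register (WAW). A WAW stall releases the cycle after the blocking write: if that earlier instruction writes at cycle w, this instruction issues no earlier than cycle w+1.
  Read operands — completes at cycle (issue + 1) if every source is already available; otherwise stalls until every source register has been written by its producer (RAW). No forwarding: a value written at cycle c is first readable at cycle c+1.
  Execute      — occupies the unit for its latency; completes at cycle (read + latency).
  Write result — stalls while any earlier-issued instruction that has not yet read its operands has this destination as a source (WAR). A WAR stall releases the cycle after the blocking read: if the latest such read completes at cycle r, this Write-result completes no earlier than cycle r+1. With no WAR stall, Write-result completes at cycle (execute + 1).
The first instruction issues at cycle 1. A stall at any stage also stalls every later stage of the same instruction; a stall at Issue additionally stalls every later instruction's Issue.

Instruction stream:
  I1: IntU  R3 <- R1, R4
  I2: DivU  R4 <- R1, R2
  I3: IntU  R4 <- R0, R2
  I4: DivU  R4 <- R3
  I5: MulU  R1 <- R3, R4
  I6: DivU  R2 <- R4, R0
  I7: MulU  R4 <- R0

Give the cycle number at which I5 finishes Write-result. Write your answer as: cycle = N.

cycle = 30

I1 -> (1, 2, 3, 4)
I2 -> (2, 3, 10, 11)
I3 -> (12, 13, 14, 15)  // WAW R4: wait I2 write@11
I4 -> (16, 17, 24, 25)  // WAW R4: wait I3 write@15
I5 -> (17, 26, 29, 30)  // RAW R4: wait I4 write@25
I6 -> (26, 27, 34, 35)  // struct: DivU busy until I4 writes@25
I7 -> (31, 32, 35, 36)  // struct: MulU busy until I5 writes@30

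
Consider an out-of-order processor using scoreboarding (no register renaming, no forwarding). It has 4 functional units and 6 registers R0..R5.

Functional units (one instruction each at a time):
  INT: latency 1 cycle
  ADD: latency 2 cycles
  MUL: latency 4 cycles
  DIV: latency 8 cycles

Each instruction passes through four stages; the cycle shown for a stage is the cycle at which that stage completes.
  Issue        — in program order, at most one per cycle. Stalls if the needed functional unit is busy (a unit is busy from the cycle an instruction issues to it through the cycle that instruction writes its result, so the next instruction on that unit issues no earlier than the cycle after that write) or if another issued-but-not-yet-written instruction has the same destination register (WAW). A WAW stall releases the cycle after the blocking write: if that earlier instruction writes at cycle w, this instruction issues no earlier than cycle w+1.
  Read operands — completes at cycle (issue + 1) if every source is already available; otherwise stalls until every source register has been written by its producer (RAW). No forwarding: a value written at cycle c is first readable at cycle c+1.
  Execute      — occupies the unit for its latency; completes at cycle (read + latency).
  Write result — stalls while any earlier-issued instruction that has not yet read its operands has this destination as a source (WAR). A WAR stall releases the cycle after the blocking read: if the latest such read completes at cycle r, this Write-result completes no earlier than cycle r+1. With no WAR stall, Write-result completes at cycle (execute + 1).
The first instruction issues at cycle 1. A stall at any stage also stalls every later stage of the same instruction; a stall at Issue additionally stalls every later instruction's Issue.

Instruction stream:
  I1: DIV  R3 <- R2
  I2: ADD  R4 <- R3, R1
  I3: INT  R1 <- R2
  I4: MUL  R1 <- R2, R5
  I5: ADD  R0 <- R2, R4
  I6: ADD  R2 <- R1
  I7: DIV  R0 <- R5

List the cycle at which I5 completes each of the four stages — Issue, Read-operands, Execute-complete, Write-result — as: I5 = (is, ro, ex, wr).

I5 = (16, 17, 19, 20)

I1 -> (1, 2, 10, 11)
I2 -> (2, 12, 14, 15)  // RAW R3: wait I1 write@11
I3 -> (3, 4, 5, 13)  // WAR R1: wait I2 read@12
I4 -> (14, 15, 19, 20)  // WAW R1: wait I3 write@13
I5 -> (16, 17, 19, 20)  // struct: ADD busy until I2 writes@15
I6 -> (21, 22, 24, 25)  // struct: ADD busy until I5 writes@20
I7 -> (22, 23, 31, 32)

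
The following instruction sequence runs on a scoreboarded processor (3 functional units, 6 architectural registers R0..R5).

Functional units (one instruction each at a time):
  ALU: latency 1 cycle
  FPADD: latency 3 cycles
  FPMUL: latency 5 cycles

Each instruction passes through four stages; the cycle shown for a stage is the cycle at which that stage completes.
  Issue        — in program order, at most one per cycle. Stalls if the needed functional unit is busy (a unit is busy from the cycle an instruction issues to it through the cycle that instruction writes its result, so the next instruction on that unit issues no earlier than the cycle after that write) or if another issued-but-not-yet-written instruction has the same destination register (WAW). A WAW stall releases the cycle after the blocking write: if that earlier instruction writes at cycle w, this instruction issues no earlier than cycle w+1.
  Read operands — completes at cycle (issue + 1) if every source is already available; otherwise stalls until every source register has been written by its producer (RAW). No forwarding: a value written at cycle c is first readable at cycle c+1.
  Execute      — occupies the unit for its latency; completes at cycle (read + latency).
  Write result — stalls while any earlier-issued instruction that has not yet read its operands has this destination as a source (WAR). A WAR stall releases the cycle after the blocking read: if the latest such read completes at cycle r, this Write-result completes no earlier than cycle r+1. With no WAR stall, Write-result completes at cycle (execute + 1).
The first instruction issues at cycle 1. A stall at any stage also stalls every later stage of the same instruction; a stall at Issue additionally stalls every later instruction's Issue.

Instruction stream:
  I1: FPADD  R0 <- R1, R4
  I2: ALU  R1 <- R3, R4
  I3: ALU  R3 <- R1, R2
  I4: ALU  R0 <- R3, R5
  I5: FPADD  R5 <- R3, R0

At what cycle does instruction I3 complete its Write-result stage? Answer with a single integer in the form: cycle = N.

I1 -> (1, 2, 5, 6)
I2 -> (2, 3, 4, 5)
I3 -> (6, 7, 8, 9)  // struct: ALU busy until I2 writes@5
I4 -> (10, 11, 12, 13)  // struct: ALU busy until I3 writes@9
I5 -> (11, 14, 17, 18)  // RAW R0: wait I4 write@13

cycle = 9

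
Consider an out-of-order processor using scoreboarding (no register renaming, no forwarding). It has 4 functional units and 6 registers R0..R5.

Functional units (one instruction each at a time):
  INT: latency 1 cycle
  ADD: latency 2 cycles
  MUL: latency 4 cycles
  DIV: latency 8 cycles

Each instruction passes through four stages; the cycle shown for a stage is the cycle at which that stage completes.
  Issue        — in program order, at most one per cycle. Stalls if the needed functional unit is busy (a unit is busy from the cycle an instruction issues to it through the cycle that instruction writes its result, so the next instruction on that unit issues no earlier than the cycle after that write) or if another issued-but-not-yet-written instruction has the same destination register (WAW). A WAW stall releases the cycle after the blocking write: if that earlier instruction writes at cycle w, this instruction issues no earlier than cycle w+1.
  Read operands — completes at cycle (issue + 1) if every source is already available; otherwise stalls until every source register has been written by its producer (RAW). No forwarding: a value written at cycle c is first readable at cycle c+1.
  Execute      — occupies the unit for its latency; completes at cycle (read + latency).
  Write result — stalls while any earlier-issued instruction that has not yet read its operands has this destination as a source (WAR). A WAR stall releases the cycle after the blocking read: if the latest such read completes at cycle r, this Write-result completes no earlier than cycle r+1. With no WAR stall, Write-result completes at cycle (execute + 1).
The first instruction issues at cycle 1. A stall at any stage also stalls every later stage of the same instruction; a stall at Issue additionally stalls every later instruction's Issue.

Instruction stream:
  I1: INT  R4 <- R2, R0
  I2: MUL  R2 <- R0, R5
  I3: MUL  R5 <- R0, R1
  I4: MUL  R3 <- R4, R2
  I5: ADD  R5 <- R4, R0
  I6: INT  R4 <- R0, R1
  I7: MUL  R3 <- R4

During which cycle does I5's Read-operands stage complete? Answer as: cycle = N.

t=1  I1 issues→INT
t=2  I1 reads · I2 issues→MUL
t=3  I1 exec-done · I2 reads
t=4  I1 writes R4
t=7  I2 exec-done
t=8  I2 writes R2
t=9  I3 issues→MUL
t=10  I3 reads
t=14  I3 exec-done
t=15  I3 writes R5
t=16  I4 issues→MUL
t=17  I4 reads · I5 issues→ADD
t=18  I5 reads · I6 issues→INT
t=19  I6 reads
t=20  I5 exec-done · I6 exec-done
t=21  I4 exec-done · I5 writes R5 · I6 writes R4
t=22  I4 writes R3
t=23  I7 issues→MUL
t=24  I7 reads
t=28  I7 exec-done
t=29  I7 writes R3

cycle = 18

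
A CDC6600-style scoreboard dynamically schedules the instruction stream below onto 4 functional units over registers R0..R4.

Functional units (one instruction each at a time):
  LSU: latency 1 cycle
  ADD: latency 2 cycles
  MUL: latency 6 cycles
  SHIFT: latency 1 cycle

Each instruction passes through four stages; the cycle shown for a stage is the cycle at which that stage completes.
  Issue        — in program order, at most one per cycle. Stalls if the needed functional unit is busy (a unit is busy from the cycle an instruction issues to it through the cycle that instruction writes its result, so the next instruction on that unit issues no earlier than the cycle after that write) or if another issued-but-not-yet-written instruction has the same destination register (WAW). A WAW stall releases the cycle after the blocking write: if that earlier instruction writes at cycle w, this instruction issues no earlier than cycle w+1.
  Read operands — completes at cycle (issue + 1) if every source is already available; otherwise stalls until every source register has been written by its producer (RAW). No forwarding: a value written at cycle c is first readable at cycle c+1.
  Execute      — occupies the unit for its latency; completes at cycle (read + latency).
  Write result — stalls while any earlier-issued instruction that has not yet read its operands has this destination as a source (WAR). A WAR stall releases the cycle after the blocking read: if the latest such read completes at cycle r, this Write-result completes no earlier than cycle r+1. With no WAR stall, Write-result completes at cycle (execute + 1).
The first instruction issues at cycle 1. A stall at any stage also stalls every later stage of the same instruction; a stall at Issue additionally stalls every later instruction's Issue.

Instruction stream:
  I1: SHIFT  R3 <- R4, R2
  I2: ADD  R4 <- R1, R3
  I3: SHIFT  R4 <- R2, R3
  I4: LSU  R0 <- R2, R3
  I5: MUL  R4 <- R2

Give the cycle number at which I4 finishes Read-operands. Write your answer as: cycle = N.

cycle = 11

  I1 | 1 | 2 | 3 | 4
  I2 | 2 | 5 | 7 | 8   RAW R3: wait I1 write@4
  I3 | 9 | 10 | 11 | 12   WAW R4: wait I2 write@8
  I4 | 10 | 11 | 12 | 13
  I5 | 13 | 14 | 20 | 21   WAW R4: wait I3 write@12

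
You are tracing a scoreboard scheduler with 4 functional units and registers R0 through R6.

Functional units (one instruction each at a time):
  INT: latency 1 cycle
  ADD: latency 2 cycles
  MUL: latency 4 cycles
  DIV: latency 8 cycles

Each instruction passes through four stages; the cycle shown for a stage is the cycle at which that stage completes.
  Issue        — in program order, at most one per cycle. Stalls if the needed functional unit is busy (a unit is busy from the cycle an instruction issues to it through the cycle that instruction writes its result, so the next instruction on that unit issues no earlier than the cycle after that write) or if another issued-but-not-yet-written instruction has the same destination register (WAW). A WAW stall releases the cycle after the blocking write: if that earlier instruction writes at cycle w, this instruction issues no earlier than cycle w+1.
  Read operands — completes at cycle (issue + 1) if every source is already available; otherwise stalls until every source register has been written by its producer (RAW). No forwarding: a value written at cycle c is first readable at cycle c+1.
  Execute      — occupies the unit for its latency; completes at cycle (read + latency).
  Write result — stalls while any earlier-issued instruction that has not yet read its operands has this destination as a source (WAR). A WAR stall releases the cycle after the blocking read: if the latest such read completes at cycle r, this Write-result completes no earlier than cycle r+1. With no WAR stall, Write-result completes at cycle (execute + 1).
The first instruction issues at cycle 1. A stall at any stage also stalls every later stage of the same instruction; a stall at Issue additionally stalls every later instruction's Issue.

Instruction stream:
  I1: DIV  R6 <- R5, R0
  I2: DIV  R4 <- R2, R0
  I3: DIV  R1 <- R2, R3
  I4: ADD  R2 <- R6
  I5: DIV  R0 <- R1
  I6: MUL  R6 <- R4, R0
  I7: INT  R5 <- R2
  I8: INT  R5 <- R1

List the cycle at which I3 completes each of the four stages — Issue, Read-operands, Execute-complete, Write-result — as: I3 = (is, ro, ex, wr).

I3 = (23, 24, 32, 33)

c1: issue I1 (DIV)
c2: I1 read-ops
c10: I1 finished on DIV
c11: I1→R6
c12: issue I2 (DIV)
c13: I2 read-ops
c21: I2 finished on DIV
c22: I2→R4
c23: issue I3 (DIV)
c24: I3 read-ops; issue I4 (ADD)
c25: I4 read-ops
c27: I4 finished on ADD
c28: I4→R2
c32: I3 finished on DIV
c33: I3→R1
c34: issue I5 (DIV)
c35: I5 read-ops; issue I6 (MUL)
c36: issue I7 (INT)
c37: I7 read-ops
c38: I7 finished on INT
c39: I7→R5
c40: issue I8 (INT)
c41: I8 read-ops
c42: I8 finished on INT
c43: I5 finished on DIV; I8→R5
c44: I5→R0
c45: I6 read-ops
c49: I6 finished on MUL
c50: I6→R6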